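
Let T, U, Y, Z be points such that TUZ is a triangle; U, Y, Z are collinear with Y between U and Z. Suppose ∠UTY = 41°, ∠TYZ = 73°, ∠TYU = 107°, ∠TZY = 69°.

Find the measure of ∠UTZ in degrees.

∠UTZ = 79°

1. ∠TUY = 32°  [△TUY]
2. ∠TZU = 69°  [Y on ray ZU]
3. ∠TUZ = 32°  [Y on ray UZ]
4. ∠UTZ = 79°  [△TUZ]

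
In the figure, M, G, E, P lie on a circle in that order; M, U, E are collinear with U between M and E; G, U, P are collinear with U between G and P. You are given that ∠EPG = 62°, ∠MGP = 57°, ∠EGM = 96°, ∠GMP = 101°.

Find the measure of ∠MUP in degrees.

1. ∠MEP = 57°  [same arc MP]
2. ∠GPM = 22°  [△MGP]
3. ∠EPM = 84°  [cyclic MGEP, opposite ∠G+∠P]
4. ∠EMP = 39°  [△MEP]
5. ∠MUP = 119°  [△MUP]

∠MUP = 119°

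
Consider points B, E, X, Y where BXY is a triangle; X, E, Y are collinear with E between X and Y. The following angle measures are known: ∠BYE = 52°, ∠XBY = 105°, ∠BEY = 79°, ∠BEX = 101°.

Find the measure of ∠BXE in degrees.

1. ∠BYX = 52°  [E on ray YX]
2. ∠BXY = 23°  [△BXY]
3. ∠BXE = 23°  [E on ray XY]

∠BXE = 23°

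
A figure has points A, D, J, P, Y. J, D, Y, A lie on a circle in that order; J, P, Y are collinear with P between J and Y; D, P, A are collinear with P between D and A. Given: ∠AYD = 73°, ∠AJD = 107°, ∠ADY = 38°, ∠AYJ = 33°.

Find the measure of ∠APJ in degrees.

∠APJ = 102°

1. ∠DAY = 69°  [△DYA]
2. ∠APY = 78°  [△YPA]
3. ∠APJ = 102°  [linear pair at P on JY]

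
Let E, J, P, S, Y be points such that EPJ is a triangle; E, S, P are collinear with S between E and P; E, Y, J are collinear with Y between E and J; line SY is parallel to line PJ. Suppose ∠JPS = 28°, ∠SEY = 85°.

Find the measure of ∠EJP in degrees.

∠EJP = 67°

1. ∠EPJ = 28°  [S on ray PE]
2. ∠JEP = 85°  [S on EP, Y on EJ]
3. ∠EJP = 67°  [△EPJ]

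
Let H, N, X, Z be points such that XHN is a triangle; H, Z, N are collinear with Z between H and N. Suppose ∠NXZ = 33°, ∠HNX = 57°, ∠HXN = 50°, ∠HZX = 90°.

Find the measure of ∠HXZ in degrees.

∠HXZ = 17°

1. ∠NHX = 73°  [△XHN]
2. ∠XHZ = 73°  [Z on ray HN]
3. ∠HXZ = 17°  [△XHZ]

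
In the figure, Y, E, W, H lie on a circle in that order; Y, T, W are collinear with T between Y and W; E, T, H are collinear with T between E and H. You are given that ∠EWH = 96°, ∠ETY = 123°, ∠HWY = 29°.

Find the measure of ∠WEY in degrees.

∠WEY = 85°

1. ∠EYH = 84°  [cyclic YEWH, opposite ∠Y+∠W]
2. ∠HEY = 29°  [same arc YH]
3. ∠EHY = 67°  [△YEH]
4. ∠EYW = 28°  [△YTE]
5. ∠EWY = 67°  [same arc YE]
6. ∠WEY = 85°  [△YEW]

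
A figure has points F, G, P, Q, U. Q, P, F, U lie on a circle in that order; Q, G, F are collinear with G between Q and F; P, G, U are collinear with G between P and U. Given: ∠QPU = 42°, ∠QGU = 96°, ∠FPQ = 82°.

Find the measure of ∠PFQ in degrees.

∠PFQ = 44°

1. ∠QFU = 42°  [same arc QU]
2. ∠FGP = 96°  [vertical angles at G]
3. ∠FUQ = 98°  [cyclic QPFU, opposite ∠P+∠U]
4. ∠FQU = 40°  [△QFU]
5. ∠FPU = 40°  [same arc FU]
6. ∠PFQ = 44°  [△PGF]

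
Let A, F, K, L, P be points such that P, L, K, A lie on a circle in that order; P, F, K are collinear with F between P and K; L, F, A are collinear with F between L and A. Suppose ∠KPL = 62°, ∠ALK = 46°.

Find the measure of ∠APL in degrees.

∠APL = 108°

1. ∠KAL = 62°  [same arc LK]
2. ∠AKL = 72°  [△LKA]
3. ∠APL = 108°  [cyclic PLKA, opposite ∠P+∠K]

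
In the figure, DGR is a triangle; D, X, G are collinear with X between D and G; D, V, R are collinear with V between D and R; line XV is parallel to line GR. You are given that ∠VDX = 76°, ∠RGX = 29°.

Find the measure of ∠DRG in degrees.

∠DRG = 75°

1. ∠GDR = 76°  [X on DG, V on DR]
2. ∠DGR = 29°  [X on ray GD]
3. ∠DRG = 75°  [△DGR]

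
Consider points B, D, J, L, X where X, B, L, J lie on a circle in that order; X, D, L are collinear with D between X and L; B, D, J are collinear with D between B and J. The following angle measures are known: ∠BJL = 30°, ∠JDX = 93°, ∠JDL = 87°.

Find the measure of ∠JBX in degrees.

1. ∠BXL = 30°  [same arc BL]
2. ∠BDX = 87°  [vertical angles at D]
3. ∠JBX = 63°  [△XDB]

∠JBX = 63°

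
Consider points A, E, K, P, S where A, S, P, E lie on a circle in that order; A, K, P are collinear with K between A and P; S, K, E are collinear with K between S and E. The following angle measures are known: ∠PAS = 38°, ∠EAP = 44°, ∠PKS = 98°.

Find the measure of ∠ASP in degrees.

∠ASP = 104°

1. ∠ESP = 44°  [same arc PE]
2. ∠APS = 38°  [△SKP]
3. ∠ASP = 104°  [△ASP]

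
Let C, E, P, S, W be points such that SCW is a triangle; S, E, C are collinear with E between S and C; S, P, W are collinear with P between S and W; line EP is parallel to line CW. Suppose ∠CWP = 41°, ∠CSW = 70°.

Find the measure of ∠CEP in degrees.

∠CEP = 111°

1. ∠CWS = 41°  [P on ray WS]
2. ∠SCW = 69°  [△SCW]
3. ∠PES = 69°  [EP∥CW, corresponding at E]
4. ∠CEP = 111°  [linear pair at E on SC]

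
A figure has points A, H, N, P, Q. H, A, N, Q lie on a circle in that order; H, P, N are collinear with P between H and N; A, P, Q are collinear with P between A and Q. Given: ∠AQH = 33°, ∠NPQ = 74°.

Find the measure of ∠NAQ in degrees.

1. ∠ANH = 33°  [same arc HA]
2. ∠APH = 74°  [vertical angles at P]
3. ∠APN = 106°  [linear pair at P on HN]
4. ∠NAQ = 41°  [△APN]

∠NAQ = 41°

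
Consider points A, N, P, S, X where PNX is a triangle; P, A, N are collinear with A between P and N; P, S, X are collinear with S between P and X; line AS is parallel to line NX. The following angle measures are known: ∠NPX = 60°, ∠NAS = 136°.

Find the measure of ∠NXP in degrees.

∠NXP = 76°

1. ∠APS = 60°  [A on PN, S on PX]
2. ∠PAS = 44°  [linear pair at A on PN]
3. ∠ASP = 76°  [△PAS]
4. ∠NXP = 76°  [AS∥NX, corresponding at S]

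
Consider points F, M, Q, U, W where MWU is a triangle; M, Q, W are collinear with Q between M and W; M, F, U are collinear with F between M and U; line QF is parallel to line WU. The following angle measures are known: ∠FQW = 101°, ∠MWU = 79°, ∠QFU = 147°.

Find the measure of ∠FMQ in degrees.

∠FMQ = 68°

1. ∠FQM = 79°  [linear pair at Q on MW]
2. ∠MFQ = 33°  [linear pair at F on MU]
3. ∠FMQ = 68°  [△MQF]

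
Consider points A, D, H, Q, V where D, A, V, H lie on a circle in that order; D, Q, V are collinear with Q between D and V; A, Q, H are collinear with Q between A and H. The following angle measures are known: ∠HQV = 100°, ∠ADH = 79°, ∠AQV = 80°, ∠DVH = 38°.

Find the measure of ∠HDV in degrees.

1. ∠AHV = 42°  [△VQH]
2. ∠AVH = 101°  [cyclic DAVH, opposite ∠D+∠V]
3. ∠HAV = 37°  [△AVH]
4. ∠HDV = 37°  [same arc VH]

∠HDV = 37°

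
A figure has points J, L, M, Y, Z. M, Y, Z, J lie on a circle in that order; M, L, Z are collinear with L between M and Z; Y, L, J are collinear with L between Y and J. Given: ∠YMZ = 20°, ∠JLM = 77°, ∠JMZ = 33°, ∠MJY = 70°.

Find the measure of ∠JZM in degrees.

1. ∠YJZ = 20°  [same arc YZ]
2. ∠JLZ = 103°  [linear pair at L on MZ]
3. ∠JZM = 57°  [△ZLJ]

∠JZM = 57°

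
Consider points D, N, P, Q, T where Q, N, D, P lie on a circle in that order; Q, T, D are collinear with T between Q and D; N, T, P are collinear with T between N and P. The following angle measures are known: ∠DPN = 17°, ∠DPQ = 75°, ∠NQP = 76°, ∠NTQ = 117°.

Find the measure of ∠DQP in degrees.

1. ∠NDP = 104°  [cyclic QNDP, opposite ∠Q+∠D]
2. ∠DNP = 59°  [△NDP]
3. ∠DQP = 59°  [same arc DP]

∠DQP = 59°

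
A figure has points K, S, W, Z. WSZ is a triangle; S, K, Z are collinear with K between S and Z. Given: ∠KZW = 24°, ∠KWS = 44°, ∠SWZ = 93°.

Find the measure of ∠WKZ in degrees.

∠WKZ = 107°

1. ∠SZW = 24°  [K on ray ZS]
2. ∠WSZ = 63°  [△WSZ]
3. ∠KSW = 63°  [K on ray SZ]
4. ∠SKW = 73°  [△WSK]
5. ∠WKZ = 107°  [linear pair at K on SZ]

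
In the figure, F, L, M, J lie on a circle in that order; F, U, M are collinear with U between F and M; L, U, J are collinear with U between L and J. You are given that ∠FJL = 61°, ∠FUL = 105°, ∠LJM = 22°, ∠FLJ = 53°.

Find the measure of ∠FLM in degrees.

1. ∠FML = 61°  [same arc FL]
2. ∠LFM = 22°  [△FUL]
3. ∠FLM = 97°  [△FLM]

∠FLM = 97°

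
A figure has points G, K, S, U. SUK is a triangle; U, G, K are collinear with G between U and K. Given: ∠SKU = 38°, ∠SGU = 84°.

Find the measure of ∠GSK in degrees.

∠GSK = 46°

1. ∠GKS = 38°  [G on ray KU]
2. ∠KGS = 96°  [linear pair at G on UK]
3. ∠GSK = 46°  [△SGK]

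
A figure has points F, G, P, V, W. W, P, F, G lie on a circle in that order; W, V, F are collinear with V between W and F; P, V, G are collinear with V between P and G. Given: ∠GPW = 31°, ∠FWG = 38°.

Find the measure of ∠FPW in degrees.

∠FPW = 69°

1. ∠GFW = 31°  [same arc WG]
2. ∠FGW = 111°  [△WFG]
3. ∠FPW = 69°  [cyclic WPFG, opposite ∠P+∠G]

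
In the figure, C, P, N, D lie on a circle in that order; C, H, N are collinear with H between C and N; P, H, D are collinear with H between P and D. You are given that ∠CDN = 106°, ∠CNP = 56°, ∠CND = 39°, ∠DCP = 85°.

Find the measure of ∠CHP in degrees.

1. ∠CPN = 74°  [cyclic CPND, opposite ∠P+∠D]
2. ∠NCP = 50°  [△CPN]
3. ∠CPD = 39°  [same arc CD]
4. ∠CHP = 91°  [△CHP]

∠CHP = 91°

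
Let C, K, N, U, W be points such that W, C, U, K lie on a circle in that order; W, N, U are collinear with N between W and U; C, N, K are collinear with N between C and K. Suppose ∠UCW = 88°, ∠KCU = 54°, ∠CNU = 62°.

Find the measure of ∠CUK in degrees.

∠CUK = 98°

1. ∠UKW = 92°  [cyclic WCUK, opposite ∠C+∠K]
2. ∠KWU = 54°  [same arc UK]
3. ∠KNW = 62°  [vertical angles at N]
4. ∠KUW = 34°  [△WUK]
5. ∠KNU = 118°  [linear pair at N on WU]
6. ∠CKU = 28°  [△UNK]
7. ∠CUK = 98°  [△CUK]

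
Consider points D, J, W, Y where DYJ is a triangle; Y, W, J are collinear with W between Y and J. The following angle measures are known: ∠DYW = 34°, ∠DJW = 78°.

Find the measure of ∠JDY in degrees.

∠JDY = 68°

1. ∠DYJ = 34°  [W on ray YJ]
2. ∠DJY = 78°  [W on ray JY]
3. ∠JDY = 68°  [△DYJ]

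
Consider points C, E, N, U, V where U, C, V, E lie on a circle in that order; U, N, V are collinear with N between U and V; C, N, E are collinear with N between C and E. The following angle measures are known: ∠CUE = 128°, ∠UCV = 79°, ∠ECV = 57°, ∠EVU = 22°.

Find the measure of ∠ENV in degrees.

1. ∠CVE = 52°  [cyclic UCVE, opposite ∠U+∠V]
2. ∠CEV = 71°  [△CVE]
3. ∠ENV = 87°  [△VNE]

∠ENV = 87°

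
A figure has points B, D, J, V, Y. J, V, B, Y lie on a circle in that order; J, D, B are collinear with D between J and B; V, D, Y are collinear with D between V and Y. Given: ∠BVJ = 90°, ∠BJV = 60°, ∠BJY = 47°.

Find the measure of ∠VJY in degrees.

∠VJY = 107°

1. ∠BYJ = 90°  [cyclic JVBY, opposite ∠V+∠Y]
2. ∠JBV = 30°  [△JVB]
3. ∠JBY = 43°  [△JBY]
4. ∠JYV = 30°  [same arc JV]
5. ∠JVY = 43°  [same arc JY]
6. ∠VJY = 107°  [△JVY]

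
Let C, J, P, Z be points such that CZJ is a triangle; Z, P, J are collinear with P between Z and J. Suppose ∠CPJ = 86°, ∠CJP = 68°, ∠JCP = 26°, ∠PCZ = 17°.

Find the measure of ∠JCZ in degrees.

1. ∠CPZ = 94°  [linear pair at P on ZJ]
2. ∠CJZ = 68°  [P on ray JZ]
3. ∠CZP = 69°  [△CZP]
4. ∠CZJ = 69°  [P on ray ZJ]
5. ∠JCZ = 43°  [△CZJ]

∠JCZ = 43°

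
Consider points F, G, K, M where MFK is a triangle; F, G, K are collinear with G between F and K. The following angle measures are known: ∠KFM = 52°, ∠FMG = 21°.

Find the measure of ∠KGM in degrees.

1. ∠GFM = 52°  [G on ray FK]
2. ∠FGM = 107°  [△MFG]
3. ∠KGM = 73°  [linear pair at G on FK]

∠KGM = 73°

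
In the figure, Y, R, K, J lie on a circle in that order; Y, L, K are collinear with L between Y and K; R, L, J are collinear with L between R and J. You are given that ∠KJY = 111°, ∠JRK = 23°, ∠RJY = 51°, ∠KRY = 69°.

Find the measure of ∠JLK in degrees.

∠JLK = 74°

1. ∠JYK = 23°  [same arc KJ]
2. ∠JLY = 106°  [△YLJ]
3. ∠JLK = 74°  [linear pair at L on YK]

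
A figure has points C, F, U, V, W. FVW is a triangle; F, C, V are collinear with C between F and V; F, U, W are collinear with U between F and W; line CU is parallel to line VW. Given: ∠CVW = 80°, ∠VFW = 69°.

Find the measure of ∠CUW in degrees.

1. ∠FVW = 80°  [C on ray VF]
2. ∠FWV = 31°  [△FVW]
3. ∠CUF = 31°  [CU∥VW, corresponding at U]
4. ∠CUW = 149°  [linear pair at U on FW]

∠CUW = 149°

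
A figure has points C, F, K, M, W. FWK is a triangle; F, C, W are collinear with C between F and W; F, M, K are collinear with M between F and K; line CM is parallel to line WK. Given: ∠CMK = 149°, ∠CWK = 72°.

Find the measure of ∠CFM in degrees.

∠CFM = 77°

1. ∠CMF = 31°  [linear pair at M on FK]
2. ∠FWK = 72°  [C on ray WF]
3. ∠FKW = 31°  [CM∥WK, corresponding at M]
4. ∠KFW = 77°  [△FWK]
5. ∠CFM = 77°  [C on FW, M on FK]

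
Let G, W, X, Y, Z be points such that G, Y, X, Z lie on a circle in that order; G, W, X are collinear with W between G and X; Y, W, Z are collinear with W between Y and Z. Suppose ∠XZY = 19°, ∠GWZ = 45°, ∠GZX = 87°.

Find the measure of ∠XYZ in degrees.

1. ∠XGY = 19°  [same arc YX]
2. ∠XWY = 45°  [vertical angles at W]
3. ∠GYX = 93°  [cyclic GYXZ, opposite ∠Y+∠Z]
4. ∠GXY = 68°  [△GYX]
5. ∠XYZ = 67°  [△YWX]

∠XYZ = 67°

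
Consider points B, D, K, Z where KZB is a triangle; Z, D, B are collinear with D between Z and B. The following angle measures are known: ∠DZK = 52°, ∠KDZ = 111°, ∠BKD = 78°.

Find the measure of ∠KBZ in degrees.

∠KBZ = 33°

1. ∠BDK = 69°  [linear pair at D on ZB]
2. ∠DBK = 33°  [△KDB]
3. ∠KBZ = 33°  [D on ray BZ]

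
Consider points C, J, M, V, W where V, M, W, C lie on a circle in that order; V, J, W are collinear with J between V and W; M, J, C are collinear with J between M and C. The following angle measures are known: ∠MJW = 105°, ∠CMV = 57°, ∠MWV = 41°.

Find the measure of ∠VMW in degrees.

∠VMW = 91°

1. ∠MJV = 75°  [linear pair at J on VW]
2. ∠MVW = 48°  [△VJM]
3. ∠VMW = 91°  [△VMW]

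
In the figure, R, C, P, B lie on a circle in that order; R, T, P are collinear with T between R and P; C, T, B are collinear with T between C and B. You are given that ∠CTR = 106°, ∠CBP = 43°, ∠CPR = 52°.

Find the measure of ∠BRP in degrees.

∠BRP = 54°

1. ∠BTP = 106°  [vertical angles at T]
2. ∠CBR = 52°  [same arc RC]
3. ∠BTR = 74°  [linear pair at T on RP]
4. ∠BRP = 54°  [△RTB]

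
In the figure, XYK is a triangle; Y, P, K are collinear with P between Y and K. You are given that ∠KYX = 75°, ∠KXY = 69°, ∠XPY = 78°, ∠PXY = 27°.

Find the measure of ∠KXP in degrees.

1. ∠XKY = 36°  [△XYK]
2. ∠KPX = 102°  [linear pair at P on YK]
3. ∠PKX = 36°  [P on ray KY]
4. ∠KXP = 42°  [△XPK]

∠KXP = 42°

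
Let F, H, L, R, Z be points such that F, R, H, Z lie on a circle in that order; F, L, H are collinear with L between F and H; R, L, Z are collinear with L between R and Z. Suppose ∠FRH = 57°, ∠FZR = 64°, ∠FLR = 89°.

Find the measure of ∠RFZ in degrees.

1. ∠FHR = 64°  [same arc FR]
2. ∠HFR = 59°  [△FRH]
3. ∠FRZ = 32°  [△FLR]
4. ∠RFZ = 84°  [△FRZ]

∠RFZ = 84°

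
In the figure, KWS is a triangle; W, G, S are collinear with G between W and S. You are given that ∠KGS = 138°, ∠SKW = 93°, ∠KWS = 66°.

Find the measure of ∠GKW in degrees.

1. ∠KGW = 42°  [linear pair at G on WS]
2. ∠GWK = 66°  [G on ray WS]
3. ∠GKW = 72°  [△KWG]

∠GKW = 72°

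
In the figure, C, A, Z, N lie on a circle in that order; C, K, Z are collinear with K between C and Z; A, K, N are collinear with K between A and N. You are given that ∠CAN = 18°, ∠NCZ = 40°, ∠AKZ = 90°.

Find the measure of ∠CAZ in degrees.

1. ∠CZN = 18°  [same arc CN]
2. ∠CNZ = 122°  [△CZN]
3. ∠CAZ = 58°  [cyclic CAZN, opposite ∠A+∠N]

∠CAZ = 58°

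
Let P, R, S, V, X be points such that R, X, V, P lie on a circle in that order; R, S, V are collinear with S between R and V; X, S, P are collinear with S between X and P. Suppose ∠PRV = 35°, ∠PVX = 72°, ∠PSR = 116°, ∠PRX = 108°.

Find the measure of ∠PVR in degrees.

1. ∠PXV = 35°  [same arc VP]
2. ∠VPX = 73°  [△XVP]
3. ∠PSV = 64°  [linear pair at S on RV]
4. ∠PVR = 43°  [△VSP]

∠PVR = 43°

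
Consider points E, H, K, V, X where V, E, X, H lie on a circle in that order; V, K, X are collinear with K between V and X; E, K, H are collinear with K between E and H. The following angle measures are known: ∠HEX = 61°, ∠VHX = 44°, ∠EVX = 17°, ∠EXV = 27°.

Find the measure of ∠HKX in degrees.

1. ∠HVX = 61°  [same arc XH]
2. ∠HXV = 75°  [△VXH]
3. ∠EHX = 17°  [same arc EX]
4. ∠HKX = 88°  [△XKH]

∠HKX = 88°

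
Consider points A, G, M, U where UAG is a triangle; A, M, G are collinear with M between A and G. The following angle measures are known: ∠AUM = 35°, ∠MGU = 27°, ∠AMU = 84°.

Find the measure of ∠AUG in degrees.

1. ∠MAU = 61°  [△UAM]
2. ∠AGU = 27°  [M on ray GA]
3. ∠GAU = 61°  [M on ray AG]
4. ∠AUG = 92°  [△UAG]

∠AUG = 92°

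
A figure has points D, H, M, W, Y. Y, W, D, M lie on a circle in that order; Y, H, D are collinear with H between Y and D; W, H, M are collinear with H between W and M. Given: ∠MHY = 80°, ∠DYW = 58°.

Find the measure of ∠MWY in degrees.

∠MWY = 22°

1. ∠DHW = 80°  [vertical angles at H]
2. ∠WHY = 100°  [linear pair at H on YD]
3. ∠MWY = 22°  [△YHW]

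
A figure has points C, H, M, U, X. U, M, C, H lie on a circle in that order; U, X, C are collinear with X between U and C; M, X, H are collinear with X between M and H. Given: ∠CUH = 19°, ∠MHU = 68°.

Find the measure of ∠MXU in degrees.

1. ∠CMH = 19°  [same arc CH]
2. ∠MCU = 68°  [same arc UM]
3. ∠CXM = 93°  [△MXC]
4. ∠MXU = 87°  [linear pair at X on UC]

∠MXU = 87°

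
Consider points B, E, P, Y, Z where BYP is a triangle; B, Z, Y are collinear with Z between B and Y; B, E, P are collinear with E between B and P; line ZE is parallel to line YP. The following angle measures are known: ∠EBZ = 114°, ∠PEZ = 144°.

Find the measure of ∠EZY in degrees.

∠EZY = 150°

1. ∠BEZ = 36°  [linear pair at E on BP]
2. ∠BZE = 30°  [△BZE]
3. ∠EZY = 150°  [linear pair at Z on BY]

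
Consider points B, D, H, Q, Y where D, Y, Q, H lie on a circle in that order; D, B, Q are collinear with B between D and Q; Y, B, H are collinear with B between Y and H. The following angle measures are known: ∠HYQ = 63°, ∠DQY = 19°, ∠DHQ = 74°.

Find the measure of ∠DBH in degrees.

∠DBH = 98°

1. ∠HDQ = 63°  [same arc QH]
2. ∠DHY = 19°  [same arc DY]
3. ∠DBH = 98°  [△DBH]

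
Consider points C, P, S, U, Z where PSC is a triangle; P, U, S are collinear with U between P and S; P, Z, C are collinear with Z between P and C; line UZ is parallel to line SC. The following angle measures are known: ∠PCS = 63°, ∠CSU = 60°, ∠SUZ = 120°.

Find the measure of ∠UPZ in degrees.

∠UPZ = 57°

1. ∠PZU = 63°  [UZ∥SC, corresponding at Z]
2. ∠PUZ = 60°  [linear pair at U on PS]
3. ∠UPZ = 57°  [△PUZ]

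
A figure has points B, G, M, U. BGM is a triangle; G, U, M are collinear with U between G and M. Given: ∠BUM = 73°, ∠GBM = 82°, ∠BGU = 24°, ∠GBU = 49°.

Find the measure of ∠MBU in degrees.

1. ∠BGM = 24°  [U on ray GM]
2. ∠BMG = 74°  [△BGM]
3. ∠BMU = 74°  [U on ray MG]
4. ∠MBU = 33°  [△BUM]

∠MBU = 33°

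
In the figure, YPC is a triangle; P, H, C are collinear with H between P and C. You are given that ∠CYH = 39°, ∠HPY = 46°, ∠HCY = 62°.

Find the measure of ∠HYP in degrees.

1. ∠CHY = 79°  [△YHC]
2. ∠PHY = 101°  [linear pair at H on PC]
3. ∠HYP = 33°  [△YPH]

∠HYP = 33°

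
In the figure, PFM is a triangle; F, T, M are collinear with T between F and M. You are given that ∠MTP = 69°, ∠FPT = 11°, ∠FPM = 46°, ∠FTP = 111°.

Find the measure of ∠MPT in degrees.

∠MPT = 35°

1. ∠PFT = 58°  [△PFT]
2. ∠MFP = 58°  [T on ray FM]
3. ∠FMP = 76°  [△PFM]
4. ∠PMT = 76°  [T on ray MF]
5. ∠MPT = 35°  [△PTM]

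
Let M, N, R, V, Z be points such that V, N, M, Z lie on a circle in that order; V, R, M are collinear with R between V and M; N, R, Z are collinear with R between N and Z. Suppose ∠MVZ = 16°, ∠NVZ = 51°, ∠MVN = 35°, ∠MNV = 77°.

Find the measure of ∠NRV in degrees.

∠NRV = 84°

1. ∠MNZ = 16°  [same arc MZ]
2. ∠NMV = 68°  [△VNM]
3. ∠MRN = 96°  [△NRM]
4. ∠NRV = 84°  [linear pair at R on VM]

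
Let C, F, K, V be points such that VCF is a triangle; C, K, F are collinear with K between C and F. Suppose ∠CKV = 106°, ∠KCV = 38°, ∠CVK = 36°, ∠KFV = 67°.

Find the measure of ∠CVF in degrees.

1. ∠FCV = 38°  [K on ray CF]
2. ∠CFV = 67°  [K on ray FC]
3. ∠CVF = 75°  [△VCF]

∠CVF = 75°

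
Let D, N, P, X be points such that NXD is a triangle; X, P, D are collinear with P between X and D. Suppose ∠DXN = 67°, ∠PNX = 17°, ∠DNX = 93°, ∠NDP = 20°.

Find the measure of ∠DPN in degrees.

∠DPN = 84°

1. ∠NXP = 67°  [P on ray XD]
2. ∠NPX = 96°  [△NXP]
3. ∠DPN = 84°  [linear pair at P on XD]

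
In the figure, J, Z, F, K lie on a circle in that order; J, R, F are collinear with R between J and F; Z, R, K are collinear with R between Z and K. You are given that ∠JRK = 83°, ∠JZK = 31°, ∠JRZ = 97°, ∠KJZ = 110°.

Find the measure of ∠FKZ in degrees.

∠FKZ = 52°

1. ∠FRK = 97°  [linear pair at R on JF]
2. ∠JFK = 31°  [same arc JK]
3. ∠FKZ = 52°  [△FRK]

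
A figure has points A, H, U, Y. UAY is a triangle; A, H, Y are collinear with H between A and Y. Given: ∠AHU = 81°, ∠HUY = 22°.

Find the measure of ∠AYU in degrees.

1. ∠UHY = 99°  [linear pair at H on AY]
2. ∠HYU = 59°  [△UHY]
3. ∠AYU = 59°  [H on ray YA]

∠AYU = 59°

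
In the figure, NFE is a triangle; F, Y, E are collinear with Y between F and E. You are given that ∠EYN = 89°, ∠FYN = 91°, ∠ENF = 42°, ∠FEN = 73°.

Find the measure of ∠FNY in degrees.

∠FNY = 24°

1. ∠EFN = 65°  [△NFE]
2. ∠NFY = 65°  [Y on ray FE]
3. ∠FNY = 24°  [△NFY]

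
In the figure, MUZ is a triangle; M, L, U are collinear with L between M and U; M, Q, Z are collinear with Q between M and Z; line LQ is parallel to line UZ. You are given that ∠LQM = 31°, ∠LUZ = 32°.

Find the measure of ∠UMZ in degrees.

∠UMZ = 117°

1. ∠MZU = 31°  [LQ∥UZ, corresponding at Q]
2. ∠MUZ = 32°  [L on ray UM]
3. ∠UMZ = 117°  [△MUZ]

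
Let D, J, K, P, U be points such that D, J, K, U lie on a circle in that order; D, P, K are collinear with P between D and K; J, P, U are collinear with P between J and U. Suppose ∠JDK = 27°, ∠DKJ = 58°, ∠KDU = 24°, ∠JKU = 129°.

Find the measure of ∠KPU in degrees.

∠KPU = 82°

1. ∠DUJ = 58°  [same arc DJ]
2. ∠DPU = 98°  [△DPU]
3. ∠KPU = 82°  [linear pair at P on DK]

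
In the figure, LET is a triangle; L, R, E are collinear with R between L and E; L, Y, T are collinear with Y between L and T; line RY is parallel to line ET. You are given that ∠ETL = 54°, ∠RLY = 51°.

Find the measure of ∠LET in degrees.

1. ∠LYR = 54°  [RY∥ET, corresponding at Y]
2. ∠LRY = 75°  [△LRY]
3. ∠LET = 75°  [RY∥ET, corresponding at R]

∠LET = 75°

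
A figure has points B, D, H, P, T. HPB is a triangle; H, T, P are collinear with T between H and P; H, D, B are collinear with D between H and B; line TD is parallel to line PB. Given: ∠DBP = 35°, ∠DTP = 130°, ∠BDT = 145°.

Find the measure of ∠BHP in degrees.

1. ∠DTH = 50°  [linear pair at T on HP]
2. ∠HDT = 35°  [linear pair at D on HB]
3. ∠DHT = 95°  [△HTD]
4. ∠BHP = 95°  [T on HP, D on HB]

∠BHP = 95°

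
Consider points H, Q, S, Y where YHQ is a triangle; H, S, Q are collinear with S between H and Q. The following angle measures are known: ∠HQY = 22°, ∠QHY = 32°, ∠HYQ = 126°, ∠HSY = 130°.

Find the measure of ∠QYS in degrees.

∠QYS = 108°

1. ∠SQY = 22°  [S on ray QH]
2. ∠QSY = 50°  [linear pair at S on HQ]
3. ∠QYS = 108°  [△YSQ]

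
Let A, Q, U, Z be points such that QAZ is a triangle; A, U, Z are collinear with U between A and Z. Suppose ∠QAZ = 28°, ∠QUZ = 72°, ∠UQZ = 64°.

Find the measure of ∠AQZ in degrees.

1. ∠QZU = 44°  [△QUZ]
2. ∠AZQ = 44°  [U on ray ZA]
3. ∠AQZ = 108°  [△QAZ]

∠AQZ = 108°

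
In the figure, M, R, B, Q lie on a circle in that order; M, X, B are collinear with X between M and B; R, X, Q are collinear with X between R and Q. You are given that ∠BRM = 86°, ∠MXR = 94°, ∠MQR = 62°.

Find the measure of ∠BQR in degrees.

∠BQR = 32°

1. ∠MBR = 62°  [same arc MR]
2. ∠BMR = 32°  [△MRB]
3. ∠BQR = 32°  [same arc RB]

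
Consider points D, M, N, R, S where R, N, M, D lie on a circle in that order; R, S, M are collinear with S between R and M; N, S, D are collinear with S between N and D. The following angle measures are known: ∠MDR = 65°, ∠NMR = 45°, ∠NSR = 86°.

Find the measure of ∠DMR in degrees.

∠DMR = 74°

1. ∠MNR = 115°  [cyclic RNMD, opposite ∠N+∠D]
2. ∠MRN = 20°  [△RNM]
3. ∠DSM = 86°  [vertical angles at S]
4. ∠MDN = 20°  [same arc NM]
5. ∠DMR = 74°  [△MSD]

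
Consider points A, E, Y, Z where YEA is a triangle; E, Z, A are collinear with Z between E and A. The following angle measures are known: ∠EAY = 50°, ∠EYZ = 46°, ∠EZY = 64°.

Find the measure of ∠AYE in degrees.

∠AYE = 60°

1. ∠YEZ = 70°  [△YEZ]
2. ∠AEY = 70°  [Z on ray EA]
3. ∠AYE = 60°  [△YEA]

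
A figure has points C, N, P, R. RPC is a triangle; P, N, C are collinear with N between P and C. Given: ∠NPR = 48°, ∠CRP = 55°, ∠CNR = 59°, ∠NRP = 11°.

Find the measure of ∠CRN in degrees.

∠CRN = 44°

1. ∠CPR = 48°  [N on ray PC]
2. ∠PCR = 77°  [△RPC]
3. ∠NCR = 77°  [N on ray CP]
4. ∠CRN = 44°  [△RNC]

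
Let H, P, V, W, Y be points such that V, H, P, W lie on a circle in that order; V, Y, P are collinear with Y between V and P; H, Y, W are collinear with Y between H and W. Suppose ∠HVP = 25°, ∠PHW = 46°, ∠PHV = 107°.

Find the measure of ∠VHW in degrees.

1. ∠HWP = 25°  [same arc HP]
2. ∠HPV = 48°  [△VHP]
3. ∠HPW = 109°  [△HPW]
4. ∠HWV = 48°  [same arc VH]
5. ∠HVW = 71°  [cyclic VHPW, opposite ∠V+∠P]
6. ∠VHW = 61°  [△VHW]

∠VHW = 61°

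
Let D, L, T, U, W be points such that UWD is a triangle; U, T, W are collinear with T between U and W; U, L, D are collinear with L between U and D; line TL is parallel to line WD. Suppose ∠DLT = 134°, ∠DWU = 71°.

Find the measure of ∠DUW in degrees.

∠DUW = 63°

1. ∠TLU = 46°  [linear pair at L on UD]
2. ∠LTU = 71°  [TL∥WD, corresponding at T]
3. ∠LUT = 63°  [△UTL]
4. ∠DUW = 63°  [T on UW, L on UD]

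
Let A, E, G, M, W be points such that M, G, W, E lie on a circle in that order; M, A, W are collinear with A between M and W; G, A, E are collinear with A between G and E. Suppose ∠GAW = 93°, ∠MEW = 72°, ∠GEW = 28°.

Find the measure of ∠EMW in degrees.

1. ∠EAM = 93°  [vertical angles at A]
2. ∠EAW = 87°  [linear pair at A on MW]
3. ∠EWM = 65°  [△WAE]
4. ∠EMW = 43°  [△MWE]

∠EMW = 43°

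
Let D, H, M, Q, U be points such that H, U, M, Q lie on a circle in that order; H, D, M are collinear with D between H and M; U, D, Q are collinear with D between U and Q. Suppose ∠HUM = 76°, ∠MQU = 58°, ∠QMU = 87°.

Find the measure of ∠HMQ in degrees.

1. ∠HQM = 104°  [cyclic HUMQ, opposite ∠U+∠Q]
2. ∠MUQ = 35°  [△UMQ]
3. ∠MHQ = 35°  [same arc MQ]
4. ∠HMQ = 41°  [△HMQ]

∠HMQ = 41°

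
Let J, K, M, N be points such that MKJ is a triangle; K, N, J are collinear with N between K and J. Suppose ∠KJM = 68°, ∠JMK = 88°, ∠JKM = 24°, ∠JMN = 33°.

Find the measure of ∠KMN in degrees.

1. ∠MJN = 68°  [N on ray JK]
2. ∠MKN = 24°  [N on ray KJ]
3. ∠JNM = 79°  [△MNJ]
4. ∠KNM = 101°  [linear pair at N on KJ]
5. ∠KMN = 55°  [△MKN]

∠KMN = 55°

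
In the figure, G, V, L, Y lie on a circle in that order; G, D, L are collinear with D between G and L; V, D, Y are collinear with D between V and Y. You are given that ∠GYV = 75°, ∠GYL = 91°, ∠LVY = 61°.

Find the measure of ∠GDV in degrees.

∠GDV = 136°

1. ∠GLV = 75°  [same arc GV]
2. ∠LDV = 44°  [△VDL]
3. ∠GDV = 136°  [linear pair at D on GL]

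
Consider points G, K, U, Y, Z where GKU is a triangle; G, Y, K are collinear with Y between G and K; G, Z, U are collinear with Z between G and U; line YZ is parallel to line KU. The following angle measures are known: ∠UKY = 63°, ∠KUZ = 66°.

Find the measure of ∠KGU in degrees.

1. ∠GKU = 63°  [Y on ray KG]
2. ∠GUK = 66°  [Z on ray UG]
3. ∠KGU = 51°  [△GKU]

∠KGU = 51°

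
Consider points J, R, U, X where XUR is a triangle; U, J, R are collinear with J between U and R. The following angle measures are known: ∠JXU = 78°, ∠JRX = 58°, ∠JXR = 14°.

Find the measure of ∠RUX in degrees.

∠RUX = 30°

1. ∠RJX = 108°  [△XJR]
2. ∠UJX = 72°  [linear pair at J on UR]
3. ∠JUX = 30°  [△XUJ]
4. ∠RUX = 30°  [J on ray UR]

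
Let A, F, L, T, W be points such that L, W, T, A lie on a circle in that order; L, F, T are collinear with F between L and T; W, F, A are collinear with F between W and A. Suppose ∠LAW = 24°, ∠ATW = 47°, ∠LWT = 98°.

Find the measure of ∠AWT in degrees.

∠AWT = 75°

1. ∠LTW = 24°  [same arc LW]
2. ∠TLW = 58°  [△LWT]
3. ∠TAW = 58°  [same arc WT]
4. ∠AWT = 75°  [△WTA]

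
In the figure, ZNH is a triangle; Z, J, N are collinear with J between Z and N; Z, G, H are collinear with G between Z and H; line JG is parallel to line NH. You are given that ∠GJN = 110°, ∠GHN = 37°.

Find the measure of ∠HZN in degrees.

∠HZN = 73°

1. ∠GJZ = 70°  [linear pair at J on ZN]
2. ∠NHZ = 37°  [G on ray HZ]
3. ∠HNZ = 70°  [JG∥NH, corresponding at J]
4. ∠HZN = 73°  [△ZNH]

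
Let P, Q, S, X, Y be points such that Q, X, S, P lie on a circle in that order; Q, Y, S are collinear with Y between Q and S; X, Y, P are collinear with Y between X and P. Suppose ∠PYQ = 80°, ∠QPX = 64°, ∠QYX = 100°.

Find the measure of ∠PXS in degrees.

∠PXS = 36°

1. ∠SYX = 80°  [vertical angles at Y]
2. ∠QSX = 64°  [same arc QX]
3. ∠PXS = 36°  [△XYS]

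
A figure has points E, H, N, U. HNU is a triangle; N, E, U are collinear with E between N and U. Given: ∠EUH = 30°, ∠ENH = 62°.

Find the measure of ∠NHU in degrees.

1. ∠HUN = 30°  [E on ray UN]
2. ∠HNU = 62°  [E on ray NU]
3. ∠NHU = 88°  [△HNU]

∠NHU = 88°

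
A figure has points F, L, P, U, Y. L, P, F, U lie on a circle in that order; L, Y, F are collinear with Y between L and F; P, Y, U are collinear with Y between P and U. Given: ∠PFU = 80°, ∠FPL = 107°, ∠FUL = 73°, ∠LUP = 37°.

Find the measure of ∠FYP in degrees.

∠FYP = 79°

1. ∠PLU = 100°  [cyclic LPFU, opposite ∠L+∠F]
2. ∠LFP = 37°  [same arc LP]
3. ∠LPU = 43°  [△LPU]
4. ∠FLP = 36°  [△LPF]
5. ∠LYP = 101°  [△LYP]
6. ∠FYP = 79°  [linear pair at Y on LF]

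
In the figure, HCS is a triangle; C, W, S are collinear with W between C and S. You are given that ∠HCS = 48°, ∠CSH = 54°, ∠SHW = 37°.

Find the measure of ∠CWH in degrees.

∠CWH = 91°

1. ∠HSW = 54°  [W on ray SC]
2. ∠HWS = 89°  [△HWS]
3. ∠CWH = 91°  [linear pair at W on CS]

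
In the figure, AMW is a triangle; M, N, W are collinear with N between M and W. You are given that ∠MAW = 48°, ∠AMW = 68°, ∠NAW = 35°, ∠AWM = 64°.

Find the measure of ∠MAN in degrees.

∠MAN = 13°

1. ∠AMN = 68°  [N on ray MW]
2. ∠AWN = 64°  [N on ray WM]
3. ∠ANW = 81°  [△ANW]
4. ∠ANM = 99°  [linear pair at N on MW]
5. ∠MAN = 13°  [△AMN]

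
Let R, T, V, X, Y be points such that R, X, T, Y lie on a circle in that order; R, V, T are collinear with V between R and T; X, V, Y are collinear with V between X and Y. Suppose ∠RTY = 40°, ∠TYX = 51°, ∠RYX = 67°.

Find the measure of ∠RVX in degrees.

∠RVX = 89°

1. ∠RXY = 40°  [same arc RY]
2. ∠TRX = 51°  [same arc XT]
3. ∠RVX = 89°  [△RVX]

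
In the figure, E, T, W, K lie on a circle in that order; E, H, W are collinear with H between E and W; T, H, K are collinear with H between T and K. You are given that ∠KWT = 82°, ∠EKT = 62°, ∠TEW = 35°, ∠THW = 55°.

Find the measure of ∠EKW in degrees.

1. ∠EWT = 62°  [same arc ET]
2. ∠ETW = 83°  [△ETW]
3. ∠EKW = 97°  [cyclic ETWK, opposite ∠T+∠K]

∠EKW = 97°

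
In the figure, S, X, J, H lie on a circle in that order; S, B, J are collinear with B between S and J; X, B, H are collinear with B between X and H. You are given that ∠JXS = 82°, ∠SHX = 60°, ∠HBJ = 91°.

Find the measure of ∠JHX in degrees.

1. ∠SJX = 60°  [same arc SX]
2. ∠JSX = 38°  [△SXJ]
3. ∠JHX = 38°  [same arc XJ]

∠JHX = 38°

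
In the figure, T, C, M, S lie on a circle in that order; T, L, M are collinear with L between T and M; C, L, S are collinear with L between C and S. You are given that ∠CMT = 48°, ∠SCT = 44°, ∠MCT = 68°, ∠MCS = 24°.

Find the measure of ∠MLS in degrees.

1. ∠CTM = 64°  [△TCM]
2. ∠SMT = 44°  [same arc TS]
3. ∠CSM = 64°  [same arc CM]
4. ∠MLS = 72°  [△MLS]

∠MLS = 72°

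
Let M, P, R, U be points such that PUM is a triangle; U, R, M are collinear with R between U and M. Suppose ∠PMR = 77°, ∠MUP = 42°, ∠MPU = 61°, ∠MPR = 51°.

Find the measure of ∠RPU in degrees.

∠RPU = 10°

1. ∠MRP = 52°  [△PRM]
2. ∠PUR = 42°  [R on ray UM]
3. ∠PRU = 128°  [linear pair at R on UM]
4. ∠RPU = 10°  [△PUR]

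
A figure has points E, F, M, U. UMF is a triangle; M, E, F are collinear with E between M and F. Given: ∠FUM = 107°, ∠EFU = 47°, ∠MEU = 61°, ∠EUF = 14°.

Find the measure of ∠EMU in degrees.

∠EMU = 26°

1. ∠MFU = 47°  [E on ray FM]
2. ∠FMU = 26°  [△UMF]
3. ∠EMU = 26°  [E on ray MF]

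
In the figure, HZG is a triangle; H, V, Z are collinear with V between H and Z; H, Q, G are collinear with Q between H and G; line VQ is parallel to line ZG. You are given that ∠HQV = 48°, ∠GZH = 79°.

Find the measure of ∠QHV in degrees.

∠QHV = 53°

1. ∠HGZ = 48°  [VQ∥ZG, corresponding at Q]
2. ∠GHZ = 53°  [△HZG]
3. ∠QHV = 53°  [V on HZ, Q on HG]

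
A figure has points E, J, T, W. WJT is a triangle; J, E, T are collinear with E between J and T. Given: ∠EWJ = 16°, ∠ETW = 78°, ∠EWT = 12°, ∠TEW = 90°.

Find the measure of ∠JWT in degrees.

∠JWT = 28°

1. ∠JTW = 78°  [E on ray TJ]
2. ∠JEW = 90°  [linear pair at E on JT]
3. ∠EJW = 74°  [△WJE]
4. ∠TJW = 74°  [E on ray JT]
5. ∠JWT = 28°  [△WJT]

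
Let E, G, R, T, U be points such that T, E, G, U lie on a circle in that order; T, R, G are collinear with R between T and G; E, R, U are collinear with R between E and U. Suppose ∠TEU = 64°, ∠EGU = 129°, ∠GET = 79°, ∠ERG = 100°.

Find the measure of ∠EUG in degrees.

∠EUG = 36°

1. ∠TGU = 64°  [same arc TU]
2. ∠TRU = 100°  [vertical angles at R]
3. ∠GRU = 80°  [linear pair at R on TG]
4. ∠EUG = 36°  [△GRU]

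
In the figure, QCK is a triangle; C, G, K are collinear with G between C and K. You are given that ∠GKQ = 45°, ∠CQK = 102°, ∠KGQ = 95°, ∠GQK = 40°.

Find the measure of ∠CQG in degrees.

∠CQG = 62°

1. ∠CKQ = 45°  [G on ray KC]
2. ∠KCQ = 33°  [△QCK]
3. ∠CGQ = 85°  [linear pair at G on CK]
4. ∠GCQ = 33°  [G on ray CK]
5. ∠CQG = 62°  [△QCG]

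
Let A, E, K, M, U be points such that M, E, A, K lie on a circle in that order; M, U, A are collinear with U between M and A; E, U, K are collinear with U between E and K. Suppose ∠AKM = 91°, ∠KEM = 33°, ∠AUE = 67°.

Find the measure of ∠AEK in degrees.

∠AEK = 56°

1. ∠KAM = 33°  [same arc MK]
2. ∠AMK = 56°  [△MAK]
3. ∠AEK = 56°  [same arc AK]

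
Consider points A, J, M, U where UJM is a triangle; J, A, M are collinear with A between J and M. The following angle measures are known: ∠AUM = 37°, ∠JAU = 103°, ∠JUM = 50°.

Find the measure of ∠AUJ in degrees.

∠AUJ = 13°

1. ∠MAU = 77°  [linear pair at A on JM]
2. ∠AMU = 66°  [△UAM]
3. ∠JMU = 66°  [A on ray MJ]
4. ∠MJU = 64°  [△UJM]
5. ∠AJU = 64°  [A on ray JM]
6. ∠AUJ = 13°  [△UJA]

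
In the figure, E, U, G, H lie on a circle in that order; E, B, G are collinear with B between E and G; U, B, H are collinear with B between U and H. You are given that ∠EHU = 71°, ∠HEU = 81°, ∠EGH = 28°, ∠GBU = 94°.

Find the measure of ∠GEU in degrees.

1. ∠EUH = 28°  [△EUH]
2. ∠EBU = 86°  [linear pair at B on EG]
3. ∠GEU = 66°  [△EBU]

∠GEU = 66°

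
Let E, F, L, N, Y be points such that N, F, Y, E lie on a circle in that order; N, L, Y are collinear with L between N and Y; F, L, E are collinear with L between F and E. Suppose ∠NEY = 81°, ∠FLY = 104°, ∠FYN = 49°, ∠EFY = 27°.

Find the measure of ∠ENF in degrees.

∠ENF = 59°

1. ∠NFY = 99°  [cyclic NFYE, opposite ∠F+∠E]
2. ∠FLN = 76°  [linear pair at L on NY]
3. ∠FEN = 49°  [same arc NF]
4. ∠FNY = 32°  [△NFY]
5. ∠EFN = 72°  [△NLF]
6. ∠ENF = 59°  [△NFE]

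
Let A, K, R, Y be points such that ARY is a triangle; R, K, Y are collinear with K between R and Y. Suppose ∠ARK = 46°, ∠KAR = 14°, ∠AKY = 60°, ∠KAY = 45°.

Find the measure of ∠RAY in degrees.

∠RAY = 59°

1. ∠ARY = 46°  [K on ray RY]
2. ∠AYK = 75°  [△AKY]
3. ∠AYR = 75°  [K on ray YR]
4. ∠RAY = 59°  [△ARY]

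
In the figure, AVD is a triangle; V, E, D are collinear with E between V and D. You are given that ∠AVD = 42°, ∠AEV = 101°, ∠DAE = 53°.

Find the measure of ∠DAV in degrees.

1. ∠AED = 79°  [linear pair at E on VD]
2. ∠ADE = 48°  [△AED]
3. ∠ADV = 48°  [E on ray DV]
4. ∠DAV = 90°  [△AVD]

∠DAV = 90°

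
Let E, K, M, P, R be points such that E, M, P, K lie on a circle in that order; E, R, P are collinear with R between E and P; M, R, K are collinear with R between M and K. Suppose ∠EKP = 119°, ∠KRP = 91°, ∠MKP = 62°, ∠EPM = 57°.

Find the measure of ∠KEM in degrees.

1. ∠ERM = 91°  [vertical angles at R]
2. ∠MEP = 62°  [same arc MP]
3. ∠EKM = 57°  [same arc EM]
4. ∠EMK = 27°  [△ERM]
5. ∠KEM = 96°  [△EMK]

∠KEM = 96°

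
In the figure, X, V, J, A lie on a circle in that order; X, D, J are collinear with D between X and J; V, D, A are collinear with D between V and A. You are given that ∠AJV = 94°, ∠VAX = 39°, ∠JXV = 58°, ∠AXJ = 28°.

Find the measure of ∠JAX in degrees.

∠JAX = 97°

1. ∠VJX = 39°  [same arc XV]
2. ∠JVX = 83°  [△XVJ]
3. ∠JAX = 97°  [cyclic XVJA, opposite ∠V+∠A]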